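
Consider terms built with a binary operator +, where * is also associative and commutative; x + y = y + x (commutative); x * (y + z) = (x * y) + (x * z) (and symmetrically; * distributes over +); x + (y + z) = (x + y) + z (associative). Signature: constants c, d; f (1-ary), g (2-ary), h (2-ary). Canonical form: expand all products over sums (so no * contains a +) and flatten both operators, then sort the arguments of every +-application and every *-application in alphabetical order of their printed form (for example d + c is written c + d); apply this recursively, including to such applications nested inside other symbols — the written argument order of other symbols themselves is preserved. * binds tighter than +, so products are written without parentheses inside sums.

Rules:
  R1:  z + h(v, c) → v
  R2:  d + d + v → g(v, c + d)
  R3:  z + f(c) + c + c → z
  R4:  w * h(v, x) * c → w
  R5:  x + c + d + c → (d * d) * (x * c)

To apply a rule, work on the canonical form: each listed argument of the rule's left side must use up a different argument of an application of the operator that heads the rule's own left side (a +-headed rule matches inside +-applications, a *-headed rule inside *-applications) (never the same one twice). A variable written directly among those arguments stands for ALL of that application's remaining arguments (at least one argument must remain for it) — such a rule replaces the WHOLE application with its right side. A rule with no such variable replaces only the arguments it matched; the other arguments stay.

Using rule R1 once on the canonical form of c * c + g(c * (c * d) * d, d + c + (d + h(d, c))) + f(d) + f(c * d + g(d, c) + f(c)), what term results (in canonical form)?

Answer: c * c + f(c * d + f(c) + g(d, c)) + f(d) + g(c * c * d * d, d)

Derivation:
Canonical form:  c * c + f(c * d + f(c) + g(d, c)) + f(d) + g(c * c * d * d, c + d + d + h(d, c))
Match R1:  consume h(d, c);  v := d, z := c + d + d
The variable takes the whole remainder — replace the entire application.
New term:  c * c + f(c * d + f(c) + g(d, c)) + f(d) + g(c * c * d * d, d)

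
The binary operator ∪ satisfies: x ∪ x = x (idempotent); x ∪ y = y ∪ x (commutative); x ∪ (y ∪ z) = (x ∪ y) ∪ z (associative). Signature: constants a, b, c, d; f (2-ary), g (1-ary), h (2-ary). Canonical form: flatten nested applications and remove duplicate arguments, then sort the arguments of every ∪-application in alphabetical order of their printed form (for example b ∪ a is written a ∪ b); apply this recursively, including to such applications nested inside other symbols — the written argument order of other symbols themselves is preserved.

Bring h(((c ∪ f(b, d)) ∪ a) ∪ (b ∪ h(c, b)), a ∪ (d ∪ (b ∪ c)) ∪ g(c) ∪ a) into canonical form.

Focus inside:  ((c ∪ f(b, d)) ∪ a) ∪ (b ∪ h(c, b))
Flatten:  c ∪ f(b, d) ∪ a ∪ b ∪ h(c, b)
Sort:  a ∪ b ∪ c ∪ f(b, d) ∪ h(c, b)
Reassemble:  h(a ∪ b ∪ c ∪ f(b, d) ∪ h(c, b), a ∪ b ∪ c ∪ d ∪ g(c))

Answer: h(a ∪ b ∪ c ∪ f(b, d) ∪ h(c, b), a ∪ b ∪ c ∪ d ∪ g(c))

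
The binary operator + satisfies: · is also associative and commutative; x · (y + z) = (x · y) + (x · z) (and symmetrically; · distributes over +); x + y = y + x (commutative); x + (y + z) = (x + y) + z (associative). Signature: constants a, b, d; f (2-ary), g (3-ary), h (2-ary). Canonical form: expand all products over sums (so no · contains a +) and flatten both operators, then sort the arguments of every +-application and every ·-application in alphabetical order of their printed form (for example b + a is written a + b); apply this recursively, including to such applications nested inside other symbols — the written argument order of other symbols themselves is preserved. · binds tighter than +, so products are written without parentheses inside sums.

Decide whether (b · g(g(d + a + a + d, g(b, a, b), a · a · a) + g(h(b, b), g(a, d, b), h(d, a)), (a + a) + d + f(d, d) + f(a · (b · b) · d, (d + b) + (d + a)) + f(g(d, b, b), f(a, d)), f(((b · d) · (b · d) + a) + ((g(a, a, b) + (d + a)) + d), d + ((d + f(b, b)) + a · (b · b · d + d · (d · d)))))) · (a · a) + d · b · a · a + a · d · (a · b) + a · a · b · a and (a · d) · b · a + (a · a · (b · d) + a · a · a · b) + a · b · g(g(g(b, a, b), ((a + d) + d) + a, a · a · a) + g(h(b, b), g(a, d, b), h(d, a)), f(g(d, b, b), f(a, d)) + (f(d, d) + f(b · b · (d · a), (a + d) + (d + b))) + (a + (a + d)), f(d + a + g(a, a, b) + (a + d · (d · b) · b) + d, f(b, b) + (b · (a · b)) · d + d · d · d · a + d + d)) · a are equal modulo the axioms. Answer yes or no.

Left:  (b · g(g(d + a + a + d, g(b, a, b), a · a · a) + g(h(b, b), g(a, d, b), h(d, a)), (a + a) + d + f(d, d) + f(a · (b · b) · d, (d + b) + (d + a)) + f(g(d, b, b), f(a, d)), f(((b · d) · (b · d) + a) + ((g(a, a, b) + (d + a)) + d), d + ((d + f(b, b)) + a · (b · b · d + d · (d · d)))))) · (a · a) + d · b · a · a + a · d · (a · b) + a · a · b · a
  Distribute:  a · a · b · g(g(a + a + d + d, g(b, a, b), a · a · a) + g(h(b, b), g(a, d, b), h(d, a)), a + a + d + f(a · b · b · d, a + b + d + d) + f(d, d) + f(g(d, b, b), f(a, d)), f(a + a + b · b · d · d + d + d + g(a, a, b), a · b · b · d + a · d · d · d + d + d + f(b, b))) + a · a · b · d + a · a · b · d + a · a · a · b
  Order the arguments:  a · a · a · b + a · a · b · d + a · a · b · d + a · a · b · g(g(a + a + d + d, g(b, a, b), a · a · a) + g(h(b, b), g(a, d, b), h(d, a)), a + a + d + f(a · b · b · d, a + b + d + d) + f(d, d) + f(g(d, b, b), f(a, d)), f(a + a + b · b · d · d + d + d + g(a, a, b), a · b · b · d + a · d · d · d + d + d + f(b, b)))
Right:  (a · d) · b · a + (a · a · (b · d) + a · a · a · b) + a · b · g(g(g(b, a, b), ((a + d) + d) + a, a · a · a) + g(h(b, b), g(a, d, b), h(d, a)), f(g(d, b, b), f(a, d)) + (f(d, d) + f(b · b · (d · a), (a + d) + (d + b))) + (a + (a + d)), f(d + a + g(a, a, b) + (a + d · (d · b) · b) + d, f(b, b) + (b · (a · b)) · d + d · d · d · a + d + d)) · a
  Merge nested applications:  a · a · b · d + a · a · b · d + a · a · a · b + a · a · b · g(g(g(b, a, b), a + a + d + d, a · a · a) + g(h(b, b), g(a, d, b), h(d, a)), a + a + d + f(a · b · b · d, a + b + d + d) + f(d, d) + f(g(d, b, b), f(a, d)), f(a + a + b · b · d · d + d + d + g(a, a, b), a · b · b · d + a · d · d · d + d + d + f(b, b)))
  Order the arguments:  a · a · a · b + a · a · b · d + a · a · b · d + a · a · b · g(g(g(b, a, b), a + a + d + d, a · a · a) + g(h(b, b), g(a, d, b), h(d, a)), a + a + d + f(a · b · b · d, a + b + d + d) + f(d, d) + f(g(d, b, b), f(a, d)), f(a + a + b · b · d · d + d + d + g(a, a, b), a · b · b · d + a · d · d · d + d + d + f(b, b)))

Answer: no — a · a · a · b + a · a · b · d + a · a · b · d + a · a · b · g(g(a + a + d + d, g(b, a, b), a · a · a) + g(h(b, b), g(a, d, b), h(d, a)), a + a + d + f(a · b · b · d, a + b + d + d) + f(d, d) + f(g(d, b, b), f(a, d)), f(a + a + b · b · d · d + d + d + g(a, a, b), a · b · b · d + a · d · d · d + d + d + f(b, b))) vs a · a · a · b + a · a · b · d + a · a · b · d + a · a · b · g(g(g(b, a, b), a + a + d + d, a · a · a) + g(h(b, b), g(a, d, b), h(d, a)), a + a + d + f(a · b · b · d, a + b + d + d) + f(d, d) + f(g(d, b, b), f(a, d)), f(a + a + b · b · d · d + d + d + g(a, a, b), a · b · b · d + a · d · d · d + d + d + f(b, b)))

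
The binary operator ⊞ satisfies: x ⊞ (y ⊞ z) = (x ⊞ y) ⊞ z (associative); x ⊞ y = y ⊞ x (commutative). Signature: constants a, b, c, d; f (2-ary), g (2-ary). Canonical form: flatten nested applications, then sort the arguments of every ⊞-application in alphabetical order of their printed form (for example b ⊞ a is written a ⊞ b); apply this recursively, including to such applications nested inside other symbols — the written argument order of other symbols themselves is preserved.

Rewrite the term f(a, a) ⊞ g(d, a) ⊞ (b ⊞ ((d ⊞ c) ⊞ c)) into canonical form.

Answer: b ⊞ c ⊞ c ⊞ d ⊞ f(a, a) ⊞ g(d, a)

Derivation:
Flatten:  f(a, a) ⊞ g(d, a) ⊞ b ⊞ d ⊞ c ⊞ c
Order the arguments:  b ⊞ c ⊞ c ⊞ d ⊞ f(a, a) ⊞ g(d, a)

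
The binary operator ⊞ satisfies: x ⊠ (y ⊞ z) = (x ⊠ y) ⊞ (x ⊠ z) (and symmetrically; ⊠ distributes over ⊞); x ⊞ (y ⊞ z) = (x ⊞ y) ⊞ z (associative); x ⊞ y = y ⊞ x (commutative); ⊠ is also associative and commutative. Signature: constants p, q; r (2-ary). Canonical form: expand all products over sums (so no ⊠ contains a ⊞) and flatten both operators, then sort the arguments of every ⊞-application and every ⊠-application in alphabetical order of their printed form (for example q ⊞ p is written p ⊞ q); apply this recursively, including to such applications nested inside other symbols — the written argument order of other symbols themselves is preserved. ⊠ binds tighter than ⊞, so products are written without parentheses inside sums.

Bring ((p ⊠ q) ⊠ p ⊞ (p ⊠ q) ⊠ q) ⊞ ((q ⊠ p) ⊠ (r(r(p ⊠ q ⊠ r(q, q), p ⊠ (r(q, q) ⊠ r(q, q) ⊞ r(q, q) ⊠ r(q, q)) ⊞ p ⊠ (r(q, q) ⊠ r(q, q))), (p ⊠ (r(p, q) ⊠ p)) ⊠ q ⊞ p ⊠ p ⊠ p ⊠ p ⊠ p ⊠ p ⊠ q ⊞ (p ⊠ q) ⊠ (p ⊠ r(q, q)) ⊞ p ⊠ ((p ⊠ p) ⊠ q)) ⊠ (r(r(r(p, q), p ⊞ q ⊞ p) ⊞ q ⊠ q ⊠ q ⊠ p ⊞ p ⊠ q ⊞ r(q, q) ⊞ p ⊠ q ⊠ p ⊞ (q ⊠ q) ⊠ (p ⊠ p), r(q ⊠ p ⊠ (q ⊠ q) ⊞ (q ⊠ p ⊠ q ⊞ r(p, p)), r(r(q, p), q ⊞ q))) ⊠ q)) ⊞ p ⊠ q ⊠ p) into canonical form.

Expand products over sums:  p ⊠ p ⊠ q ⊞ p ⊠ q ⊠ q ⊞ p ⊠ q ⊠ q ⊠ r(p ⊠ p ⊠ q ⊞ p ⊠ p ⊠ q ⊠ q ⊞ p ⊠ q ⊞ p ⊠ q ⊠ q ⊠ q ⊞ r(q, q) ⊞ r(r(p, q), p ⊞ p ⊞ q), r(p ⊠ q ⊠ q ⊞ p ⊠ q ⊠ q ⊠ q ⊞ r(p, p), r(r(q, p), q ⊞ q))) ⊠ r(r(p ⊠ q ⊠ r(q, q), p ⊠ r(q, q) ⊠ r(q, q) ⊞ p ⊠ r(q, q) ⊠ r(q, q) ⊞ p ⊠ r(q, q) ⊠ r(q, q)), p ⊠ p ⊠ p ⊠ p ⊠ p ⊠ p ⊠ q ⊞ p ⊠ p ⊠ p ⊠ q ⊞ p ⊠ p ⊠ q ⊠ r(p, q) ⊞ p ⊠ p ⊠ q ⊠ r(q, q)) ⊞ p ⊠ p ⊠ q
Order the arguments:  p ⊠ p ⊠ q ⊞ p ⊠ p ⊠ q ⊞ p ⊠ q ⊠ q ⊞ p ⊠ q ⊠ q ⊠ r(p ⊠ p ⊠ q ⊞ p ⊠ p ⊠ q ⊠ q ⊞ p ⊠ q ⊞ p ⊠ q ⊠ q ⊠ q ⊞ r(q, q) ⊞ r(r(p, q), p ⊞ p ⊞ q), r(p ⊠ q ⊠ q ⊞ p ⊠ q ⊠ q ⊠ q ⊞ r(p, p), r(r(q, p), q ⊞ q))) ⊠ r(r(p ⊠ q ⊠ r(q, q), p ⊠ r(q, q) ⊠ r(q, q) ⊞ p ⊠ r(q, q) ⊠ r(q, q) ⊞ p ⊠ r(q, q) ⊠ r(q, q)), p ⊠ p ⊠ p ⊠ p ⊠ p ⊠ p ⊠ q ⊞ p ⊠ p ⊠ p ⊠ q ⊞ p ⊠ p ⊠ q ⊠ r(p, q) ⊞ p ⊠ p ⊠ q ⊠ r(q, q))

Answer: p ⊠ p ⊠ q ⊞ p ⊠ p ⊠ q ⊞ p ⊠ q ⊠ q ⊞ p ⊠ q ⊠ q ⊠ r(p ⊠ p ⊠ q ⊞ p ⊠ p ⊠ q ⊠ q ⊞ p ⊠ q ⊞ p ⊠ q ⊠ q ⊠ q ⊞ r(q, q) ⊞ r(r(p, q), p ⊞ p ⊞ q), r(p ⊠ q ⊠ q ⊞ p ⊠ q ⊠ q ⊠ q ⊞ r(p, p), r(r(q, p), q ⊞ q))) ⊠ r(r(p ⊠ q ⊠ r(q, q), p ⊠ r(q, q) ⊠ r(q, q) ⊞ p ⊠ r(q, q) ⊠ r(q, q) ⊞ p ⊠ r(q, q) ⊠ r(q, q)), p ⊠ p ⊠ p ⊠ p ⊠ p ⊠ p ⊠ q ⊞ p ⊠ p ⊠ p ⊠ q ⊞ p ⊠ p ⊠ q ⊠ r(p, q) ⊞ p ⊠ p ⊠ q ⊠ r(q, q))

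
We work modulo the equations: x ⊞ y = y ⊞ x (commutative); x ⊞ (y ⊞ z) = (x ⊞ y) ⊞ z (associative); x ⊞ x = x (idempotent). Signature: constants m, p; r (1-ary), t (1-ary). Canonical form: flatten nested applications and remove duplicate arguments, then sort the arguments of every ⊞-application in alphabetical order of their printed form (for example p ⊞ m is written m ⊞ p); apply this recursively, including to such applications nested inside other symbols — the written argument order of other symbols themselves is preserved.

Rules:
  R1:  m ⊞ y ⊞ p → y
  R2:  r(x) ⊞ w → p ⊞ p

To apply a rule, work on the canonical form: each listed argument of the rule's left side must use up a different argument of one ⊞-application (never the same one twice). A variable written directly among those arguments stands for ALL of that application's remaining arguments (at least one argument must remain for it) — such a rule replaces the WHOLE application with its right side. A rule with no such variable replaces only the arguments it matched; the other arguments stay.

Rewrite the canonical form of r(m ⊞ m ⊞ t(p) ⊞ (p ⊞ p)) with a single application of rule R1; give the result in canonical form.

Answer: r(t(p))

Derivation:
Canonical form:  r(m ⊞ p ⊞ t(p))
R1 matches:  uses m, p;  y := t(p)
The variable takes the whole remainder — replace the entire application.
Giving:  r(t(p))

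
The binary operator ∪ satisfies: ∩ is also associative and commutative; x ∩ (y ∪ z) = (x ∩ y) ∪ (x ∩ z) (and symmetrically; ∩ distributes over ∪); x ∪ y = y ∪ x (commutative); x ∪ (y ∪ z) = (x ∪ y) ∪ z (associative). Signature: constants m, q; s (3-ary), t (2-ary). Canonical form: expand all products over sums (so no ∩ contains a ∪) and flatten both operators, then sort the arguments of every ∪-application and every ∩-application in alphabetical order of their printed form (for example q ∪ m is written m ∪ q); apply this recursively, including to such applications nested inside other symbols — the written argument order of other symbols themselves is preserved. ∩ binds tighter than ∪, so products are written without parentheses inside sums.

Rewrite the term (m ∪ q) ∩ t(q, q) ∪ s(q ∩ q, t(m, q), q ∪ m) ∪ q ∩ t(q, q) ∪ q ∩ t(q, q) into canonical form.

Expand:  m ∩ t(q, q) ∪ q ∩ t(q, q) ∪ s(q ∩ q, t(m, q), m ∪ q) ∪ q ∩ t(q, q) ∪ q ∩ t(q, q)
Order the arguments:  m ∩ t(q, q) ∪ q ∩ t(q, q) ∪ q ∩ t(q, q) ∪ q ∩ t(q, q) ∪ s(q ∩ q, t(m, q), m ∪ q)

Answer: m ∩ t(q, q) ∪ q ∩ t(q, q) ∪ q ∩ t(q, q) ∪ q ∩ t(q, q) ∪ s(q ∩ q, t(m, q), m ∪ q)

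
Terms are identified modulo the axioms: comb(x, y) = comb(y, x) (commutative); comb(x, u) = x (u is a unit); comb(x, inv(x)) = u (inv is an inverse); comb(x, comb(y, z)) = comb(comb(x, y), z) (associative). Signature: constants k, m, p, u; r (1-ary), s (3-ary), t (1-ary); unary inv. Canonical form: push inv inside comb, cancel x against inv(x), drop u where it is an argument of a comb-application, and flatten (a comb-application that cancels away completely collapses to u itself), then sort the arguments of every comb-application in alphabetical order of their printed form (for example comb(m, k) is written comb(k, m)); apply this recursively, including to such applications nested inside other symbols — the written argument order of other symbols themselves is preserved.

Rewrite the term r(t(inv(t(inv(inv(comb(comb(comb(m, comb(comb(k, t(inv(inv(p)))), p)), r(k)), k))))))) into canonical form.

Answer: r(t(inv(t(comb(k, k, m, p, r(k), t(p))))))

Derivation:
Work inside:  comb(comb(comb(m, comb(comb(k, t(inv(inv(p)))), p)), r(k)), k)
Push inv inside:  distribute inv over comb and collapse double inv
Collect terms:  comb(m, k, k, t(p), p, r(k))
Sort:  comb(k, k, m, p, r(k), t(p))
Put back:  r(t(inv(t(comb(k, k, m, p, r(k), t(p))))))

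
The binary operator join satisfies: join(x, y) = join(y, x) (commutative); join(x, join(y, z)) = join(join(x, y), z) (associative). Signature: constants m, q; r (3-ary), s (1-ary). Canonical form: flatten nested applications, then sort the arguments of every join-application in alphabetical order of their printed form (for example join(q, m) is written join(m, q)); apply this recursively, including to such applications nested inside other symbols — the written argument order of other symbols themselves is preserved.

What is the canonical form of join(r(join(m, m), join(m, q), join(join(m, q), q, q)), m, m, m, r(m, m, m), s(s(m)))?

Canonicalize subterm:  r(join(m, m), join(m, q), join(join(m, q), q, q))  →  r(join(m, m), join(m, q), join(m, q, q, q))
Order the arguments:  join(m, m, m, r(join(m, m), join(m, q), join(m, q, q, q)), r(m, m, m), s(s(m)))

Answer: join(m, m, m, r(join(m, m), join(m, q), join(m, q, q, q)), r(m, m, m), s(s(m)))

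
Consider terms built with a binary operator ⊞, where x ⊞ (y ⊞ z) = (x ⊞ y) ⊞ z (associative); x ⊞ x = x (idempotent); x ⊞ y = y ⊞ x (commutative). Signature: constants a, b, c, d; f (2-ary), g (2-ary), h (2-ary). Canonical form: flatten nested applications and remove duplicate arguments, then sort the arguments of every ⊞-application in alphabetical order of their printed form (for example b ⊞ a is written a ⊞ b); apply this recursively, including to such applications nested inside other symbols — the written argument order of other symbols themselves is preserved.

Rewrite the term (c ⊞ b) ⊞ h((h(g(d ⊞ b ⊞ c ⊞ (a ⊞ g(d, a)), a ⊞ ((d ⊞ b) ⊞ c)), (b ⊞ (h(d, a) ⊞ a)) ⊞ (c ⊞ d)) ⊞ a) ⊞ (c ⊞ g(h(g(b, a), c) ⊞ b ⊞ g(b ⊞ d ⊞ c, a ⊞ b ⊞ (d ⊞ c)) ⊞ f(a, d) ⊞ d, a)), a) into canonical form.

Answer: b ⊞ c ⊞ h(a ⊞ c ⊞ g(b ⊞ d ⊞ f(a, d) ⊞ g(b ⊞ c ⊞ d, a ⊞ b ⊞ c ⊞ d) ⊞ h(g(b, a), c), a) ⊞ h(g(a ⊞ b ⊞ c ⊞ d ⊞ g(d, a), a ⊞ b ⊞ c ⊞ d), a ⊞ b ⊞ c ⊞ d ⊞ h(d, a)), a)

Derivation:
Flatten:  c ⊞ b ⊞ h((h(g(d ⊞ b ⊞ c ⊞ (a ⊞ g(d, a)), a ⊞ ((d ⊞ b) ⊞ c)), (b ⊞ (h(d, a) ⊞ a)) ⊞ (c ⊞ d)) ⊞ a) ⊞ (c ⊞ g(h(g(b, a), c) ⊞ b ⊞ g(b ⊞ d ⊞ c, a ⊞ b ⊞ (d ⊞ c)) ⊞ f(a, d) ⊞ d, a)), a)
Canonicalize subterm:  h((h(g(d ⊞ b ⊞ c ⊞ (a ⊞ g(d, a)), a ⊞ ((d ⊞ b) ⊞ c)), (b ⊞ (h(d, a) ⊞ a)) ⊞ (c ⊞ d)) ⊞ a) ⊞ (c ⊞ g(h(g(b, a), c) ⊞ b ⊞ g(b ⊞ d ⊞ c, a ⊞ b ⊞ (d ⊞ c)) ⊞ f(a, d) ⊞ d, a)), a)  →  h(a ⊞ c ⊞ g(b ⊞ d ⊞ f(a, d) ⊞ g(b ⊞ c ⊞ d, a ⊞ b ⊞ c ⊞ d) ⊞ h(g(b, a), c), a) ⊞ h(g(a ⊞ b ⊞ c ⊞ d ⊞ g(d, a), a ⊞ b ⊞ c ⊞ d), a ⊞ b ⊞ c ⊞ d ⊞ h(d, a)), a)
Order the arguments:  b ⊞ c ⊞ h(a ⊞ c ⊞ g(b ⊞ d ⊞ f(a, d) ⊞ g(b ⊞ c ⊞ d, a ⊞ b ⊞ c ⊞ d) ⊞ h(g(b, a), c), a) ⊞ h(g(a ⊞ b ⊞ c ⊞ d ⊞ g(d, a), a ⊞ b ⊞ c ⊞ d), a ⊞ b ⊞ c ⊞ d ⊞ h(d, a)), a)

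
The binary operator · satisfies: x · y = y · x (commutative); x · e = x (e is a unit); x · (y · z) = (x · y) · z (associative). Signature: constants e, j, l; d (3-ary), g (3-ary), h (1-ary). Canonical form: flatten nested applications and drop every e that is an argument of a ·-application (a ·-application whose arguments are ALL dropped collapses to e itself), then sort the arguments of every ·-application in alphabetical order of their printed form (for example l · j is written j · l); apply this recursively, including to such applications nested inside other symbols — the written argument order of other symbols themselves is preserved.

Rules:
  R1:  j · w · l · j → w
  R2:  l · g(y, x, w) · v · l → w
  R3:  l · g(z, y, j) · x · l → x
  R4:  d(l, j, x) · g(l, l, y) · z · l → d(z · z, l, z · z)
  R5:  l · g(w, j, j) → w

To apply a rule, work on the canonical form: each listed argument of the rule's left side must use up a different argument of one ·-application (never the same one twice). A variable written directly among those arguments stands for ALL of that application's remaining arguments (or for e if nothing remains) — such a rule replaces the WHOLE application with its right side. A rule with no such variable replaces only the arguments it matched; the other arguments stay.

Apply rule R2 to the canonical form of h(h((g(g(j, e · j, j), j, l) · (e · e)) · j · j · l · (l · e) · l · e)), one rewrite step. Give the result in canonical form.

Canonical form:  h(h(g(g(j, j, j), j, l) · j · j · l · l · l))
Match R2:  consume g(g(j, j, j), j, l), l, l;  v := j · j · l, w := l, x := j, y := g(j, j, j)
Every leftover argument binds to the variable; the entire application is replaced.
Result:  h(h(l))

Answer: h(h(l))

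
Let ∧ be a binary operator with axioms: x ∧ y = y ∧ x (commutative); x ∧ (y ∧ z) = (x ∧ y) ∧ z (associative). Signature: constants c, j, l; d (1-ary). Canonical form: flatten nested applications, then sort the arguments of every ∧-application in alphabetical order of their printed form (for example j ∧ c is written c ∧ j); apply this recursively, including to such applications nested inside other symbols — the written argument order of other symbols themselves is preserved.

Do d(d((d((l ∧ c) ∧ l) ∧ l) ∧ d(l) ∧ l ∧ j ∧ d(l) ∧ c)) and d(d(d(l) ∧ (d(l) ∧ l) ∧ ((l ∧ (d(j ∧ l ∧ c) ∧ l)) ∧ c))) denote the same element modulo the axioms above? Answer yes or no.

Answer: no — d(d(c ∧ d(c ∧ l ∧ l) ∧ d(l) ∧ d(l) ∧ j ∧ l ∧ l)) vs d(d(c ∧ d(c ∧ j ∧ l) ∧ d(l) ∧ d(l) ∧ l ∧ l ∧ l))

Derivation:
Left:  d(d((d((l ∧ c) ∧ l) ∧ l) ∧ d(l) ∧ l ∧ j ∧ d(l) ∧ c))
  Descend into:  (d((l ∧ c) ∧ l) ∧ l) ∧ d(l) ∧ l ∧ j ∧ d(l) ∧ c
  Flatten:  d((l ∧ c) ∧ l) ∧ l ∧ d(l) ∧ l ∧ j ∧ d(l) ∧ c
  Canonicalize subterm:  d((l ∧ c) ∧ l)  →  d(c ∧ l ∧ l)
  Sort:  c ∧ d(c ∧ l ∧ l) ∧ d(l) ∧ d(l) ∧ j ∧ l ∧ l
  Reassemble:  d(d(c ∧ d(c ∧ l ∧ l) ∧ d(l) ∧ d(l) ∧ j ∧ l ∧ l))
Right:  d(d(d(l) ∧ (d(l) ∧ l) ∧ ((l ∧ (d(j ∧ l ∧ c) ∧ l)) ∧ c)))
  Focus inside:  d(l) ∧ (d(l) ∧ l) ∧ ((l ∧ (d(j ∧ l ∧ c) ∧ l)) ∧ c)
  Un-nest:  d(l) ∧ d(l) ∧ l ∧ l ∧ d(j ∧ l ∧ c) ∧ l ∧ c
  Canonicalize subterm:  d(j ∧ l ∧ c)  →  d(c ∧ j ∧ l)
  Order the arguments:  c ∧ d(c ∧ j ∧ l) ∧ d(l) ∧ d(l) ∧ l ∧ l ∧ l
  Put back:  d(d(c ∧ d(c ∧ j ∧ l) ∧ d(l) ∧ d(l) ∧ l ∧ l ∧ l))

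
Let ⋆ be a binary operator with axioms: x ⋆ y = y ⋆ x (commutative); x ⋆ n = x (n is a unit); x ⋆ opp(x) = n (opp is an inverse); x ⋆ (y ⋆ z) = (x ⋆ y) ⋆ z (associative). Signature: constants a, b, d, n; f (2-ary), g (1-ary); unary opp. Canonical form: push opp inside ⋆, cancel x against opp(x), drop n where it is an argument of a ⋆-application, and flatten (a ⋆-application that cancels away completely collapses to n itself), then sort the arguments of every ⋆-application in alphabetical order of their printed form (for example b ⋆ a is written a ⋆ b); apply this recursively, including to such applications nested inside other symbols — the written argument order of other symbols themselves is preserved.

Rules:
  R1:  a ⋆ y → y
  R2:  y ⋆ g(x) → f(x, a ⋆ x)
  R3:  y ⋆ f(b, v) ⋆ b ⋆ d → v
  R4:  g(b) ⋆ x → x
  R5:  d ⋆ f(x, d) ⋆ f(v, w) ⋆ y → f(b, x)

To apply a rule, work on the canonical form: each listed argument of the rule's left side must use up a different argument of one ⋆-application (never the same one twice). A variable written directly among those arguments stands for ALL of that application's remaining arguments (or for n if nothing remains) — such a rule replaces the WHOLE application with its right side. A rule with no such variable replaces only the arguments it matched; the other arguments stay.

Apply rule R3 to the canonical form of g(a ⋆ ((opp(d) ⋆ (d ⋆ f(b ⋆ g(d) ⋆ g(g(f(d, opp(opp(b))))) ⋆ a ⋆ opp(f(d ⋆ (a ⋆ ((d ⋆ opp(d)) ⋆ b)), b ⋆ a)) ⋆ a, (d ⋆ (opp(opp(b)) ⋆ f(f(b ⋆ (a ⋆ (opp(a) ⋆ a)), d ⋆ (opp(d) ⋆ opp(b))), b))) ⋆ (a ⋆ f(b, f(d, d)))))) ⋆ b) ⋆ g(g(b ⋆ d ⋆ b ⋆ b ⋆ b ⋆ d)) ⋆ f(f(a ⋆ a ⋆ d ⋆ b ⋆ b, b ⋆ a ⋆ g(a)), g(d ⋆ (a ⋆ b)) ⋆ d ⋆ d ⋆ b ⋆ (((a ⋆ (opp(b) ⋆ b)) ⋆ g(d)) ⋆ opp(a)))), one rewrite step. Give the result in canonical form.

Answer: g(a ⋆ b ⋆ f(a ⋆ a ⋆ b ⋆ g(d) ⋆ g(g(f(d, b))) ⋆ opp(f(a ⋆ b ⋆ d, a ⋆ b)), f(d, d)) ⋆ f(f(a ⋆ a ⋆ b ⋆ b ⋆ d, a ⋆ b ⋆ g(a)), b ⋆ d ⋆ d ⋆ g(a ⋆ b ⋆ d) ⋆ g(d)) ⋆ g(g(b ⋆ b ⋆ b ⋆ b ⋆ d ⋆ d)))

Derivation:
Canonical form:  g(a ⋆ b ⋆ f(a ⋆ a ⋆ b ⋆ g(d) ⋆ g(g(f(d, b))) ⋆ opp(f(a ⋆ b ⋆ d, a ⋆ b)), a ⋆ b ⋆ d ⋆ f(b, f(d, d)) ⋆ f(f(a ⋆ b, opp(b)), b)) ⋆ f(f(a ⋆ a ⋆ b ⋆ b ⋆ d, a ⋆ b ⋆ g(a)), b ⋆ d ⋆ d ⋆ g(a ⋆ b ⋆ d) ⋆ g(d)) ⋆ g(g(b ⋆ b ⋆ b ⋆ b ⋆ d ⋆ d)))
R3 matches:  uses b, d, f(b, f(d, d));  v := f(d, d), y := a ⋆ f(f(a ⋆ b, opp(b)), b)
The extension variable absorbs all remaining arguments, so the whole application is rewritten.
Result:  g(a ⋆ b ⋆ f(a ⋆ a ⋆ b ⋆ g(d) ⋆ g(g(f(d, b))) ⋆ opp(f(a ⋆ b ⋆ d, a ⋆ b)), f(d, d)) ⋆ f(f(a ⋆ a ⋆ b ⋆ b ⋆ d, a ⋆ b ⋆ g(a)), b ⋆ d ⋆ d ⋆ g(a ⋆ b ⋆ d) ⋆ g(d)) ⋆ g(g(b ⋆ b ⋆ b ⋆ b ⋆ d ⋆ d)))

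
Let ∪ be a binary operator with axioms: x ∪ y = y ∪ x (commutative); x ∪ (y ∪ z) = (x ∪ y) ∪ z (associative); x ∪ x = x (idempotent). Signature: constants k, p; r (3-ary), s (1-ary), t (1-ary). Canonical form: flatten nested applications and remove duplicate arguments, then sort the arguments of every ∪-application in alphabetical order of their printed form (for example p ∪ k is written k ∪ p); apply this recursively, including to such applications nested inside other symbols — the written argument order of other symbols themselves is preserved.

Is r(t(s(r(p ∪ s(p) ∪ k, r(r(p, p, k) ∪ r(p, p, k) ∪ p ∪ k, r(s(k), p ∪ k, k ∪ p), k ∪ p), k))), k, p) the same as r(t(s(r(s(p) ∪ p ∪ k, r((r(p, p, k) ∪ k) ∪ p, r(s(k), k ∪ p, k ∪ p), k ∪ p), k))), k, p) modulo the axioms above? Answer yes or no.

Left:  r(t(s(r(p ∪ s(p) ∪ k, r(r(p, p, k) ∪ r(p, p, k) ∪ p ∪ k, r(s(k), p ∪ k, k ∪ p), k ∪ p), k))), k, p)
  Work inside:  r(p, p, k) ∪ r(p, p, k) ∪ p ∪ k
  Drop duplicates:  drop duplicate r(p, p, k)
  Sort:  k ∪ p ∪ r(p, p, k)
  Reassemble:  r(t(s(r(k ∪ p ∪ s(p), r(k ∪ p ∪ r(p, p, k), r(s(k), k ∪ p, k ∪ p), k ∪ p), k))), k, p)
Right:  r(t(s(r(s(p) ∪ p ∪ k, r((r(p, p, k) ∪ k) ∪ p, r(s(k), k ∪ p, k ∪ p), k ∪ p), k))), k, p)
  Descend into:  (r(p, p, k) ∪ k) ∪ p
  Merge nested applications:  r(p, p, k) ∪ k ∪ p
  Order the arguments:  k ∪ p ∪ r(p, p, k)
  Rebuild:  r(t(s(r(k ∪ p ∪ s(p), r(k ∪ p ∪ r(p, p, k), r(s(k), k ∪ p, k ∪ p), k ∪ p), k))), k, p)

Answer: yes — both canonical forms are r(t(s(r(k ∪ p ∪ s(p), r(k ∪ p ∪ r(p, p, k), r(s(k), k ∪ p, k ∪ p), k ∪ p), k))), k, p)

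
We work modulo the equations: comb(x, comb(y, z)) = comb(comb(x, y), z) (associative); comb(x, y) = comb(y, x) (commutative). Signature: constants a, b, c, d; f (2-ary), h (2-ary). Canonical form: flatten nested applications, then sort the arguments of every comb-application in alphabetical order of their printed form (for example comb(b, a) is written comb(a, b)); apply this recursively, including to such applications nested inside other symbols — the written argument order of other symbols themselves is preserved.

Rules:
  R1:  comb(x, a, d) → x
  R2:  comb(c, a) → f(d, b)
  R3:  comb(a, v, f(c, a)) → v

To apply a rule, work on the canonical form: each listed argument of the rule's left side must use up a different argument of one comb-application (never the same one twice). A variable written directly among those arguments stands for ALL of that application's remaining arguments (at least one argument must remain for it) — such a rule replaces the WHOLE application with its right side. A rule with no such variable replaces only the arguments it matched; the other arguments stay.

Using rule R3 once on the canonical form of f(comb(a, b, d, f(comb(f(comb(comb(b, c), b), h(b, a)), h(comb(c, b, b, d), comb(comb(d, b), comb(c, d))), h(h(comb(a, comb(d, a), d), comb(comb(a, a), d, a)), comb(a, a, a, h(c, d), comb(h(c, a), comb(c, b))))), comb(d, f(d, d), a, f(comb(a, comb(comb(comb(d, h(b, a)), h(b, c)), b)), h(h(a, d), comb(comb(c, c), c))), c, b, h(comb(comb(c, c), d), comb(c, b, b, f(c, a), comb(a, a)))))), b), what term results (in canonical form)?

Canonical form:  f(comb(a, b, d, f(comb(f(comb(b, b, c), h(b, a)), h(comb(b, b, c, d), comb(b, c, d, d)), h(h(comb(a, a, d, d), comb(a, a, a, d)), comb(a, a, a, b, c, h(c, a), h(c, d)))), comb(a, b, c, d, f(comb(a, b, d, h(b, a), h(b, c)), h(h(a, d), comb(c, c, c))), f(d, d), h(comb(c, c, d), comb(a, a, b, b, c, f(c, a)))))), b)
R3 matches:  uses a, f(c, a);  v := comb(a, b, b, c)
Every leftover argument binds to the variable; the entire application is replaced.
Result:  f(comb(a, b, d, f(comb(f(comb(b, b, c), h(b, a)), h(comb(b, b, c, d), comb(b, c, d, d)), h(h(comb(a, a, d, d), comb(a, a, a, d)), comb(a, a, a, b, c, h(c, a), h(c, d)))), comb(a, b, c, d, f(comb(a, b, d, h(b, a), h(b, c)), h(h(a, d), comb(c, c, c))), f(d, d), h(comb(c, c, d), comb(a, b, b, c))))), b)

Answer: f(comb(a, b, d, f(comb(f(comb(b, b, c), h(b, a)), h(comb(b, b, c, d), comb(b, c, d, d)), h(h(comb(a, a, d, d), comb(a, a, a, d)), comb(a, a, a, b, c, h(c, a), h(c, d)))), comb(a, b, c, d, f(comb(a, b, d, h(b, a), h(b, c)), h(h(a, d), comb(c, c, c))), f(d, d), h(comb(c, c, d), comb(a, b, b, c))))), b)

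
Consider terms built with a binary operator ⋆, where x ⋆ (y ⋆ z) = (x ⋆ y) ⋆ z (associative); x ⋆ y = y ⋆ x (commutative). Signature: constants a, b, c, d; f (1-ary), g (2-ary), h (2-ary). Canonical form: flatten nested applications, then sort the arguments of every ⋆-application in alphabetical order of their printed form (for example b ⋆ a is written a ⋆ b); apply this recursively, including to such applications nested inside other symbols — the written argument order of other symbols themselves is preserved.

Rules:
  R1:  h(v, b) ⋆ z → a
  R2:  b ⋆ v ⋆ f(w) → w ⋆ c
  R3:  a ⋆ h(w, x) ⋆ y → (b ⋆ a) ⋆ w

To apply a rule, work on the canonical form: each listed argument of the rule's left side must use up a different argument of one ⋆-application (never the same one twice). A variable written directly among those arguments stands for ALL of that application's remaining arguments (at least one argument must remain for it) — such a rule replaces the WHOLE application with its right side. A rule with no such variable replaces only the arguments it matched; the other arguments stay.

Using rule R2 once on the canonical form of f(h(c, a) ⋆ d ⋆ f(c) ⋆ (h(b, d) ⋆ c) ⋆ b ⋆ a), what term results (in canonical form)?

Canonical form:  f(a ⋆ b ⋆ c ⋆ d ⋆ f(c) ⋆ h(b, d) ⋆ h(c, a))
R2 matches:  uses b, f(c);  v := a ⋆ c ⋆ d ⋆ h(b, d) ⋆ h(c, a), w := c
The variable takes the whole remainder — replace the entire application.
Result:  f(c ⋆ c)

Answer: f(c ⋆ c)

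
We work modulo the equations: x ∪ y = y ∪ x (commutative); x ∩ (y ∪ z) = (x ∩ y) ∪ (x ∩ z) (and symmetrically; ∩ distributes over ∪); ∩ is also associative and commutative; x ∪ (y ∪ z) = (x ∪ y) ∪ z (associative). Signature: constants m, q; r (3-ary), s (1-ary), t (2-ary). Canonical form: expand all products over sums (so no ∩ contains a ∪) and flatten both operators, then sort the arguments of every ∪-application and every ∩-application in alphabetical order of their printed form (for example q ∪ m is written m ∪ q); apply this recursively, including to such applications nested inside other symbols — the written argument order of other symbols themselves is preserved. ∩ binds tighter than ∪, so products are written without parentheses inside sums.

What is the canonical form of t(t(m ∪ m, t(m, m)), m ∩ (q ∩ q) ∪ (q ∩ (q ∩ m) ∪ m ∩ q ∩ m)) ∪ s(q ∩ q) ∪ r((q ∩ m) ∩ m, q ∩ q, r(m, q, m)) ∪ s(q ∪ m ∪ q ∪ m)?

Flatten:  t(t(m ∪ m, t(m, m)), m ∩ m ∩ q ∪ m ∩ q ∩ q ∪ m ∩ q ∩ q) ∪ s(q ∩ q) ∪ r(m ∩ m ∩ q, q ∩ q, r(m, q, m)) ∪ s(m ∪ m ∪ q ∪ q)
Sort:  r(m ∩ m ∩ q, q ∩ q, r(m, q, m)) ∪ s(m ∪ m ∪ q ∪ q) ∪ s(q ∩ q) ∪ t(t(m ∪ m, t(m, m)), m ∩ m ∩ q ∪ m ∩ q ∩ q ∪ m ∩ q ∩ q)

Answer: r(m ∩ m ∩ q, q ∩ q, r(m, q, m)) ∪ s(m ∪ m ∪ q ∪ q) ∪ s(q ∩ q) ∪ t(t(m ∪ m, t(m, m)), m ∩ m ∩ q ∪ m ∩ q ∩ q ∪ m ∩ q ∩ q)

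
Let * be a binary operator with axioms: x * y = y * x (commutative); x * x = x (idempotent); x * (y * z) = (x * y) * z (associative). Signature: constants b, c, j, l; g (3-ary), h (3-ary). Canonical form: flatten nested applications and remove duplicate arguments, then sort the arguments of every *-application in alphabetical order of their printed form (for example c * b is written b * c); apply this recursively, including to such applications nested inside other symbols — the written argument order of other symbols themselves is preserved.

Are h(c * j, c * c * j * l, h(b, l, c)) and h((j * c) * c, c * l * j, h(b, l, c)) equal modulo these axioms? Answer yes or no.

Answer: yes — both canonical forms are h(c * j, c * j * l, h(b, l, c))

Derivation:
Left:  h(c * j, c * c * j * l, h(b, l, c))
  Descend into:  c * c * j * l
  Drop duplicates:  drop duplicate c
  Sort arguments:  c * j * l
  Rebuild:  h(c * j, c * j * l, h(b, l, c))
Right:  h((j * c) * c, c * l * j, h(b, l, c))
  Work inside:  (j * c) * c
  Merge nested applications:  j * c * c
  Deduplicate:  drop duplicate c
  Order the arguments:  c * j
  Put back:  h(c * j, c * j * l, h(b, l, c))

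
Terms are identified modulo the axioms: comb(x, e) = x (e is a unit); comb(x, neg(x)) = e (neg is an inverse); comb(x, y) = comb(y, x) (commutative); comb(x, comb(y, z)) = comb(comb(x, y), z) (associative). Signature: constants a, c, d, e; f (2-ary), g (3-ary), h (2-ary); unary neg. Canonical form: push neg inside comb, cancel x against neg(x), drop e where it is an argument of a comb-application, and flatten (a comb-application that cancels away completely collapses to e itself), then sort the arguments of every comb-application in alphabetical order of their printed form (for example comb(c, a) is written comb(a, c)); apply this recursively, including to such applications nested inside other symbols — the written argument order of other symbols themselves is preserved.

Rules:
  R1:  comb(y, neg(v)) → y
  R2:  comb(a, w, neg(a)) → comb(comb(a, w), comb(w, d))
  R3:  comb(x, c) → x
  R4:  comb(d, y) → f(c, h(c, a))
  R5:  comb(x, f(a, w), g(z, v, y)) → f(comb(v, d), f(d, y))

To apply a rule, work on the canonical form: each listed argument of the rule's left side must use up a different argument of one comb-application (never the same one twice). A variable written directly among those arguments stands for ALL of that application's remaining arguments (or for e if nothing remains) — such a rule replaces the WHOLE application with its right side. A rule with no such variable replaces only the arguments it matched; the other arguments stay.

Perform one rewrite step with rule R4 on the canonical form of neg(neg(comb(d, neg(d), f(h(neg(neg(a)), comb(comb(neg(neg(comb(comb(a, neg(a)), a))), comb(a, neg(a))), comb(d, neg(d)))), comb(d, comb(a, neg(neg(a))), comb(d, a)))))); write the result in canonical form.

Answer: f(h(a, a), f(c, h(c, a)))

Derivation:
Canonical form:  f(h(a, a), comb(a, a, a, d, d))
Apply R4:  consuming d;  y := comb(a, a, a, d)
The extension variable absorbs all remaining arguments, so the whole application is rewritten.
Result:  f(h(a, a), f(c, h(c, a)))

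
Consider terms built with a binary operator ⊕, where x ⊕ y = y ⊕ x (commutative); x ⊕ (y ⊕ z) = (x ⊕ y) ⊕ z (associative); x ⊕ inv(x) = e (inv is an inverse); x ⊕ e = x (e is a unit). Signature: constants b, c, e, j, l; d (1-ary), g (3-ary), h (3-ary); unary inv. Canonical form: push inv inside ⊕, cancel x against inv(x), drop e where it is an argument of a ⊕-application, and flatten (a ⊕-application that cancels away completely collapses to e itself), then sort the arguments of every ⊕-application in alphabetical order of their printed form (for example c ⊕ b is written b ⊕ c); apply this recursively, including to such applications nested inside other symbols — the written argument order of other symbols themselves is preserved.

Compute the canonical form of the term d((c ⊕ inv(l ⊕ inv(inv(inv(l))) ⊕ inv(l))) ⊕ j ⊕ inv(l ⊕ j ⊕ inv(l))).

Answer: d(c ⊕ l)

Derivation:
Descend into:  (c ⊕ inv(l ⊕ inv(inv(inv(l))) ⊕ inv(l))) ⊕ j ⊕ inv(l ⊕ j ⊕ inv(l))
Push inv inside:  distribute inv over ⊕ and collapse double inv
Cancel inverse pairs:  j cancels
Collect terms:  c ⊕ l
Rebuild:  d(c ⊕ l)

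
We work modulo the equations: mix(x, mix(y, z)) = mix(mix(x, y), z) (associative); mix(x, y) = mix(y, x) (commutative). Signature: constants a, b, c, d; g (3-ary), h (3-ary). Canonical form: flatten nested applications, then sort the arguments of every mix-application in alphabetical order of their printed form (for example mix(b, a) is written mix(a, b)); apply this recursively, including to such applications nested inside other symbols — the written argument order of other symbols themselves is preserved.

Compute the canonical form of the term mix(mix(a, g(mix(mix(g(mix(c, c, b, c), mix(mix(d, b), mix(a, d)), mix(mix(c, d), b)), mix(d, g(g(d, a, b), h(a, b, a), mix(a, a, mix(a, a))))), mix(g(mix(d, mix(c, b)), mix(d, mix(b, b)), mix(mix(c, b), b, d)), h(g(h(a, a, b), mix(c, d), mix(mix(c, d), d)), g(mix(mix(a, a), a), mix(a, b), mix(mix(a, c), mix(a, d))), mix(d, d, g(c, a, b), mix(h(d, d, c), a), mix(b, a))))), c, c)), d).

Answer: mix(a, d, g(mix(d, g(g(d, a, b), h(a, b, a), mix(a, a, a, a)), g(mix(b, c, c, c), mix(a, b, d, d), mix(b, c, d)), g(mix(b, c, d), mix(b, b, d), mix(b, b, c, d)), h(g(h(a, a, b), mix(c, d), mix(c, d, d)), g(mix(a, a, a), mix(a, b), mix(a, a, c, d)), mix(a, a, b, d, d, g(c, a, b), h(d, d, c)))), c, c))

Derivation:
Flatten:  mix(a, g(mix(mix(g(mix(c, c, b, c), mix(mix(d, b), mix(a, d)), mix(mix(c, d), b)), mix(d, g(g(d, a, b), h(a, b, a), mix(a, a, mix(a, a))))), mix(g(mix(d, mix(c, b)), mix(d, mix(b, b)), mix(mix(c, b), b, d)), h(g(h(a, a, b), mix(c, d), mix(mix(c, d), d)), g(mix(mix(a, a), a), mix(a, b), mix(mix(a, c), mix(a, d))), mix(d, d, g(c, a, b), mix(h(d, d, c), a), mix(b, a))))), c, c), d)
Canonicalize subterm:  g(mix(mix(g(mix(c, c, b, c), mix(mix(d, b), mix(a, d)), mix(mix(c, d), b)), mix(d, g(g(d, a, b), h(a, b, a), mix(a, a, mix(a, a))))), mix(g(mix(d, mix(c, b)), mix(d, mix(b, b)), mix(mix(c, b), b, d)), h(g(h(a, a, b), mix(c, d), mix(mix(c, d), d)), g(mix(mix(a, a), a), mix(a, b), mix(mix(a, c), mix(a, d))), mix(d, d, g(c, a, b), mix(h(d, d, c), a), mix(b, a))))), c, c)  →  g(mix(d, g(g(d, a, b), h(a, b, a), mix(a, a, a, a)), g(mix(b, c, c, c), mix(a, b, d, d), mix(b, c, d)), g(mix(b, c, d), mix(b, b, d), mix(b, b, c, d)), h(g(h(a, a, b), mix(c, d), mix(c, d, d)), g(mix(a, a, a), mix(a, b), mix(a, a, c, d)), mix(a, a, b, d, d, g(c, a, b), h(d, d, c)))), c, c)
Sort arguments:  mix(a, d, g(mix(d, g(g(d, a, b), h(a, b, a), mix(a, a, a, a)), g(mix(b, c, c, c), mix(a, b, d, d), mix(b, c, d)), g(mix(b, c, d), mix(b, b, d), mix(b, b, c, d)), h(g(h(a, a, b), mix(c, d), mix(c, d, d)), g(mix(a, a, a), mix(a, b), mix(a, a, c, d)), mix(a, a, b, d, d, g(c, a, b), h(d, d, c)))), c, c))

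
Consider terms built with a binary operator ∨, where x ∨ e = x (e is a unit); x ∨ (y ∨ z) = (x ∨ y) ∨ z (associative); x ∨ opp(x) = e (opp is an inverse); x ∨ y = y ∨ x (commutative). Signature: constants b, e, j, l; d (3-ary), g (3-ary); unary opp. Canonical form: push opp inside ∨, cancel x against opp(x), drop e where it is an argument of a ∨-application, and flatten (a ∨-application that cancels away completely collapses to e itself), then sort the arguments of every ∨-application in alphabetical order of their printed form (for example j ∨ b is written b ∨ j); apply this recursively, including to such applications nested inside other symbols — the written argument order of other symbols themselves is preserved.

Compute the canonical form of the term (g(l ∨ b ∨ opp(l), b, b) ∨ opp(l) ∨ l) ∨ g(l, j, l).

Answer: g(b, b, b) ∨ g(l, j, l)

Derivation:
Cancel:  l cancels
Collect:  g(b, b, b) ∨ g(l, j, l)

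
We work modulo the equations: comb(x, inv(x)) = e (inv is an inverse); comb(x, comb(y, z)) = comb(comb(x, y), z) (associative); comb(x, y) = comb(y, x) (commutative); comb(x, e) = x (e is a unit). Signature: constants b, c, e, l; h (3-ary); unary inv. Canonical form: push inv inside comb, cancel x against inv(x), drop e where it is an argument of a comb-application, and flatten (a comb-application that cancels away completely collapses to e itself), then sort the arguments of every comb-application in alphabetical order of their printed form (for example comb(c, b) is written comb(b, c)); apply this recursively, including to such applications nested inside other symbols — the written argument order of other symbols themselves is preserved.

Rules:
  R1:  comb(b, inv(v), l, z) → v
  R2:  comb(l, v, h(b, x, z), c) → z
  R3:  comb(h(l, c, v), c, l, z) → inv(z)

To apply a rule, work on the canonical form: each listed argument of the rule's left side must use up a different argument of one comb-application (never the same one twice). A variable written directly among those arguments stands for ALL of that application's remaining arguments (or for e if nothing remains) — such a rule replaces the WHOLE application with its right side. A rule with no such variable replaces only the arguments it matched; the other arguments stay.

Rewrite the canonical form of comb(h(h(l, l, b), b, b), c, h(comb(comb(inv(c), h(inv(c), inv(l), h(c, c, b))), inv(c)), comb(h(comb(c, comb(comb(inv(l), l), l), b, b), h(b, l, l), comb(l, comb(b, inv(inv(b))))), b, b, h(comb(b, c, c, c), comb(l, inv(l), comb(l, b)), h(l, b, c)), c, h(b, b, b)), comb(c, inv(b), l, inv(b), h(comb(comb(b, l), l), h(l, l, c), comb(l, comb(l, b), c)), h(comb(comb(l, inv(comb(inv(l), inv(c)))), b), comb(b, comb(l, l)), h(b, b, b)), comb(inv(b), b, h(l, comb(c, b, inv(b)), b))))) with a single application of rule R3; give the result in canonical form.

Answer: comb(c, h(comb(h(inv(c), inv(l), h(c, c, b)), inv(c), inv(c)), comb(b, b, c, h(b, b, b), h(comb(b, b, c, l), h(b, l, l), comb(b, b, l)), h(comb(b, c, c, c), comb(b, l), h(l, b, c))), comb(b, b, inv(h(comb(b, c, l, l), comb(b, l, l), h(b, b, b))), inv(h(comb(b, l, l), h(l, l, c), comb(b, c, l, l))))), h(h(l, l, b), b, b))

Derivation:
Canonical form:  comb(c, h(comb(h(inv(c), inv(l), h(c, c, b)), inv(c), inv(c)), comb(b, b, c, h(b, b, b), h(comb(b, b, c, l), h(b, l, l), comb(b, b, l)), h(comb(b, c, c, c), comb(b, l), h(l, b, c))), comb(c, h(comb(b, c, l, l), comb(b, l, l), h(b, b, b)), h(comb(b, l, l), h(l, l, c), comb(b, c, l, l)), h(l, c, b), inv(b), inv(b), l)), h(h(l, l, b), b, b))
Match R3:  consume c, h(l, c, b), l;  v := b, z := comb(h(comb(b, c, l, l), comb(b, l, l), h(b, b, b)), h(comb(b, l, l), h(l, l, c), comb(b, c, l, l)), inv(b), inv(b))
The extension variable absorbs all remaining arguments, so the whole application is rewritten.
New term:  comb(c, h(comb(h(inv(c), inv(l), h(c, c, b)), inv(c), inv(c)), comb(b, b, c, h(b, b, b), h(comb(b, b, c, l), h(b, l, l), comb(b, b, l)), h(comb(b, c, c, c), comb(b, l), h(l, b, c))), comb(b, b, inv(h(comb(b, c, l, l), comb(b, l, l), h(b, b, b))), inv(h(comb(b, l, l), h(l, l, c), comb(b, c, l, l))))), h(h(l, l, b), b, b))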